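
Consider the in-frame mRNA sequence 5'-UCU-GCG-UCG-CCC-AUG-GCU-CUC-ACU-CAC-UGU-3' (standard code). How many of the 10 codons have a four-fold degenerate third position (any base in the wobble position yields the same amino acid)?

Codon 1 UCU (Ser): third position 4-fold.
Codon 2 GCG (Ala): third position 4-fold.
Codon 3 UCG (Ser): third position 4-fold.
Codon 4 CCC (Pro): third position 4-fold.
Codon 5 AUG (Met): third position 1-fold.
Codon 6 GCU (Ala): third position 4-fold.
Codon 7 CUC (Leu): third position 4-fold.
Codon 8 ACU (Thr): third position 4-fold.
Codon 9 CAC (His): third position 2-fold.
Codon 10 UGU (Cys): third position 2-fold.
Four-fold degenerate third positions: 7.

7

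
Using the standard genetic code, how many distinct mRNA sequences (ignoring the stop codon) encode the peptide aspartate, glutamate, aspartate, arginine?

Asp: 2 codons.
Glu: 2 codons.
Asp: 2 codons.
Arg: 6 codons.
2 × 2 × 2 × 6 = 48.

48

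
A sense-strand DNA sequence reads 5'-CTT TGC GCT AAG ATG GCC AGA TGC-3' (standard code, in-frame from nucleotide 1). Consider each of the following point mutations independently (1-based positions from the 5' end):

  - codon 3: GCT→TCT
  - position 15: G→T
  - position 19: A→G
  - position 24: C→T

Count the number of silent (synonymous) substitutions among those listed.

Codon 3: GCT (Ala) → TCT (Ser) — missense.
Codon 5: ATG (Met) → ATT (Ile) — missense.
Codon 7: AGA (Arg) → GGA (Gly) — missense.
Codon 8: TGC (Cys) → TGT (Cys) — synonymous.
Synonymous: 1 of 4.

1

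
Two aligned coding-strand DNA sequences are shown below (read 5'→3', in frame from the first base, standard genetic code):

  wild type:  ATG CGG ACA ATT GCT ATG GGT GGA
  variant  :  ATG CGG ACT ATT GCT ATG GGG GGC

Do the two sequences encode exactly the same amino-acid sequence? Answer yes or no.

Codon 1: ATG Met / ATG Met — identical.
Codon 2: CGG Arg / CGG Arg — identical.
Codon 3: ACA Thr / ACT Thr — synonymous.
Codon 4: ATT Ile / ATT Ile — identical.
Codon 5: GCT Ala / GCT Ala — identical.
Codon 6: ATG Met / ATG Met — identical.
Codon 7: GGT Gly / GGG Gly — synonymous.
Codon 8: GGA Gly / GGC Gly — synonymous.
Nonsynonymous differences: 0 → same protein.

yes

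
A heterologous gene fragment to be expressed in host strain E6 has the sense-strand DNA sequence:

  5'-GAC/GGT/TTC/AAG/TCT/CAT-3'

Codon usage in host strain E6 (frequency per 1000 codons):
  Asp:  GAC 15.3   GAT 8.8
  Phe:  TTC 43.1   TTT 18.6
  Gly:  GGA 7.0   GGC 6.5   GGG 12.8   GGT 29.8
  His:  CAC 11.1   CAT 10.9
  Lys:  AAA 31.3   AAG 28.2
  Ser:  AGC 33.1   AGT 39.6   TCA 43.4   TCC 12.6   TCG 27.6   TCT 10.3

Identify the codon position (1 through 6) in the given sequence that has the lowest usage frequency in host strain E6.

5

Codon 1 GAC (Asp): 15.3 per 1000.
Codon 2 GGT (Gly): 29.8 per 1000.
Codon 3 TTC (Phe): 43.1 per 1000.
Codon 4 AAG (Lys): 28.2 per 1000.
Codon 5 TCT (Ser): 10.3 per 1000.
Codon 6 CAT (His): 10.9 per 1000.
Lowest frequency is 10.3 at codon 5.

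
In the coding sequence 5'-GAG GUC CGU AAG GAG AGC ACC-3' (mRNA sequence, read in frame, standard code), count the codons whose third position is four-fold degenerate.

Codon 1 GAG (Glu): third position 2-fold.
Codon 2 GUC (Val): third position 4-fold.
Codon 3 CGU (Arg): third position 4-fold.
Codon 4 AAG (Lys): third position 2-fold.
Codon 5 GAG (Glu): third position 2-fold.
Codon 6 AGC (Ser): third position 2-fold.
Codon 7 ACC (Thr): third position 4-fold.
Four-fold degenerate third positions: 3.

3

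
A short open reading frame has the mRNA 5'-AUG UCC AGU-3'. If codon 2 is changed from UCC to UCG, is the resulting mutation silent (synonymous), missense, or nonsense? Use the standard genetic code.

Position 6 falls in codon 2: UCC → Ser.
After the substitution the codon is UCG → Ser.
Both encode Ser, so the change is synonymous.

silent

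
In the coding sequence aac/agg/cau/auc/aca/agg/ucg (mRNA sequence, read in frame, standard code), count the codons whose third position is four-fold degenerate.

2

Codon 1 AAC (Asn): third position 2-fold.
Codon 2 AGG (Arg): third position 2-fold.
Codon 3 CAU (His): third position 2-fold.
Codon 4 AUC (Ile): third position 3-fold.
Codon 5 ACA (Thr): third position 4-fold.
Codon 6 AGG (Arg): third position 2-fold.
Codon 7 UCG (Ser): third position 4-fold.
Four-fold degenerate third positions: 2.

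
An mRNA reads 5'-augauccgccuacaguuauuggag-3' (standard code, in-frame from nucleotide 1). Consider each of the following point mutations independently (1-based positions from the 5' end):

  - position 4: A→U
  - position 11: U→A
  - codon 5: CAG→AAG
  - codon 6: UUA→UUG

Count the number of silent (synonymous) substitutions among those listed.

1

Codon 2: AUC (Ile) → UUC (Phe) — missense.
Codon 4: CUA (Leu) → CAA (Gln) — missense.
Codon 5: CAG (Gln) → AAG (Lys) — missense.
Codon 6: UUA (Leu) → UUG (Leu) — synonymous.
Synonymous: 1 of 4.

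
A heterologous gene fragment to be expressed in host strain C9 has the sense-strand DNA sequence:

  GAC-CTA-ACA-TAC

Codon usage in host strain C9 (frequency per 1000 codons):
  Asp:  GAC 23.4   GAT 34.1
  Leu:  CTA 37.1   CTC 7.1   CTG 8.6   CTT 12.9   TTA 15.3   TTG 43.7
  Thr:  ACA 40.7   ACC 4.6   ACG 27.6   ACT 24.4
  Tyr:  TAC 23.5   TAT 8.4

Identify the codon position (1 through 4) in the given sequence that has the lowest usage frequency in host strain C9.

1

Codon 1 GAC (Asp): 23.4 per 1000.
Codon 2 CTA (Leu): 37.1 per 1000.
Codon 3 ACA (Thr): 40.7 per 1000.
Codon 4 TAC (Tyr): 23.5 per 1000.
Lowest frequency is 23.4 at codon 1.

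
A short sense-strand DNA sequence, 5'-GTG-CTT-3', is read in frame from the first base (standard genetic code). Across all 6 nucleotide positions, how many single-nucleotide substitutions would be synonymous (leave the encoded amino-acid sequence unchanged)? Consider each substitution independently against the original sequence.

6

Codon 1 (GTG, Val): 3 synonymous substitutions.
Codon 2 (CTT, Leu): 3 synonymous substitutions.
Total: 3 + 3 = 6.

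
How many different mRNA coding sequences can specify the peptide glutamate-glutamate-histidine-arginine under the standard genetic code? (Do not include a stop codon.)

Glu: 2 codons.
Glu: 2 codons.
His: 2 codons.
Arg: 6 codons.
2 × 2 × 2 × 6 = 48.

48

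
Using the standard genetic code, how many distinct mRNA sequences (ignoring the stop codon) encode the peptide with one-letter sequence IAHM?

24

Ile: 3 codons.
Ala: 4 codons.
His: 2 codons.
Met: 1 codon.
3 × 4 × 2 × 1 = 24.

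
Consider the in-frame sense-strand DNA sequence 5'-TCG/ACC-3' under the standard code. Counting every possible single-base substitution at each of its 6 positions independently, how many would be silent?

6

Codon 1 (TCG, Ser): 3 synonymous substitutions.
Codon 2 (ACC, Thr): 3 synonymous substitutions.
Total: 3 + 3 = 6.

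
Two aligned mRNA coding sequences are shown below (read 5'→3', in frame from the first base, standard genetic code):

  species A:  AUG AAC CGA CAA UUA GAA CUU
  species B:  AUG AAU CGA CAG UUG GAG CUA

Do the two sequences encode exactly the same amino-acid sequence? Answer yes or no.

Codon 1: AUG Met / AUG Met — identical.
Codon 2: AAC Asn / AAU Asn — synonymous.
Codon 3: CGA Arg / CGA Arg — identical.
Codon 4: CAA Gln / CAG Gln — synonymous.
Codon 5: UUA Leu / UUG Leu — synonymous.
Codon 6: GAA Glu / GAG Glu — synonymous.
Codon 7: CUU Leu / CUA Leu — synonymous.
Nonsynonymous differences: 0 → same protein.

yes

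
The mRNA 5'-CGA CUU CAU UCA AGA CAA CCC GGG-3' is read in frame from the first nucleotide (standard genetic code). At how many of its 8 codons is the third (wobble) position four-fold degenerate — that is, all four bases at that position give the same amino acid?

Codon 1 CGA (Arg): third position 4-fold.
Codon 2 CUU (Leu): third position 4-fold.
Codon 3 CAU (His): third position 2-fold.
Codon 4 UCA (Ser): third position 4-fold.
Codon 5 AGA (Arg): third position 2-fold.
Codon 6 CAA (Gln): third position 2-fold.
Codon 7 CCC (Pro): third position 4-fold.
Codon 8 GGG (Gly): third position 4-fold.
Four-fold degenerate third positions: 5.

5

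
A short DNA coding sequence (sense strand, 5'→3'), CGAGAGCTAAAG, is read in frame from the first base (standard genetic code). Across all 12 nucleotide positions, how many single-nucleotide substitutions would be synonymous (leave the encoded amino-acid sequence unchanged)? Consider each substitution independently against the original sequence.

10

Codon 1 (CGA, Arg): 4 synonymous substitutions.
Codon 2 (GAG, Glu): 1 synonymous substitution.
Codon 3 (CTA, Leu): 4 synonymous substitutions.
Codon 4 (AAG, Lys): 1 synonymous substitution.
Total: 4 + 1 + 4 + 1 = 10.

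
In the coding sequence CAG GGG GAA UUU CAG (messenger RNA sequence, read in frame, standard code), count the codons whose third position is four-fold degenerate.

1

Codon 1 CAG (Gln): third position 2-fold.
Codon 2 GGG (Gly): third position 4-fold.
Codon 3 GAA (Glu): third position 2-fold.
Codon 4 UUU (Phe): third position 2-fold.
Codon 5 CAG (Gln): third position 2-fold.
Four-fold degenerate third positions: 1.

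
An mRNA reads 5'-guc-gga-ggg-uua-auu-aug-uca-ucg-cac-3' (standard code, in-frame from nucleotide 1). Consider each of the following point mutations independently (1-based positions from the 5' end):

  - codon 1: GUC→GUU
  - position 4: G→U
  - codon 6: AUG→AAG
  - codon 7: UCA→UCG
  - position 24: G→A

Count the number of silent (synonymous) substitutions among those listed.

Codon 1: GUC (Val) → GUU (Val) — synonymous.
Codon 2: GGA (Gly) → UGA (Stop) — nonsense.
Codon 6: AUG (Met) → AAG (Lys) — missense.
Codon 7: UCA (Ser) → UCG (Ser) — synonymous.
Codon 8: UCG (Ser) → UCA (Ser) — synonymous.
Synonymous: 3 of 5.

3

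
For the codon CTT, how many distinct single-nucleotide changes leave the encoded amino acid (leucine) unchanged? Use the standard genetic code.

Position 1: none → 0 synonymous.
Position 2: none → 0 synonymous.
Position 3: CTC, CTA, CTG → 3 synonymous.
Total: 0 + 0 + 3 = 3.

3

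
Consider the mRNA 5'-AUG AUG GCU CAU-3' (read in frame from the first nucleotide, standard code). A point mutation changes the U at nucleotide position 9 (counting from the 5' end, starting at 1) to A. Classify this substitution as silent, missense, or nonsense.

Position 9 falls in codon 3: GCU → Ala.
After the substitution the codon is GCA → Ala.
Both encode Ala, so the change is synonymous.

silent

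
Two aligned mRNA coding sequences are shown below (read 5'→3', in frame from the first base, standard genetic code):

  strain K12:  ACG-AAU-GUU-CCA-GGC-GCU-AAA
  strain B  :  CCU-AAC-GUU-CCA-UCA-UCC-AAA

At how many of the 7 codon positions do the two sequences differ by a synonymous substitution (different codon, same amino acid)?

1

Codon 1: ACG Thr / CCU Pro — nonsynonymous.
Codon 2: AAU Asn / AAC Asn — synonymous.
Codon 3: GUU Val / GUU Val — identical.
Codon 4: CCA Pro / CCA Pro — identical.
Codon 5: GGC Gly / UCA Ser — nonsynonymous.
Codon 6: GCU Ala / UCC Ser — nonsynonymous.
Codon 7: AAA Lys / AAA Lys — identical.
Synonymous differences: 1.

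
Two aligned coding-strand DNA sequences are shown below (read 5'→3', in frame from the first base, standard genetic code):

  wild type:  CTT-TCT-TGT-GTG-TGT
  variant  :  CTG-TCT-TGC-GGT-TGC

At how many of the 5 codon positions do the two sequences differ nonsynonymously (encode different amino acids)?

Codon 1: CTT Leu / CTG Leu — synonymous.
Codon 2: TCT Ser / TCT Ser — identical.
Codon 3: TGT Cys / TGC Cys — synonymous.
Codon 4: GTG Val / GGT Gly — nonsynonymous.
Codon 5: TGT Cys / TGC Cys — synonymous.
Nonsynonymous differences: 1.

1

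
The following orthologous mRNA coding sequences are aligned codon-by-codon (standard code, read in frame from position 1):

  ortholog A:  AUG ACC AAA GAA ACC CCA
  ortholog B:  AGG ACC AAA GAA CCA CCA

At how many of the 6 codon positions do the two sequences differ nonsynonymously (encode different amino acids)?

Codon 1: AUG Met / AGG Arg — nonsynonymous.
Codon 2: ACC Thr / ACC Thr — identical.
Codon 3: AAA Lys / AAA Lys — identical.
Codon 4: GAA Glu / GAA Glu — identical.
Codon 5: ACC Thr / CCA Pro — nonsynonymous.
Codon 6: CCA Pro / CCA Pro — identical.
Nonsynonymous differences: 2.

2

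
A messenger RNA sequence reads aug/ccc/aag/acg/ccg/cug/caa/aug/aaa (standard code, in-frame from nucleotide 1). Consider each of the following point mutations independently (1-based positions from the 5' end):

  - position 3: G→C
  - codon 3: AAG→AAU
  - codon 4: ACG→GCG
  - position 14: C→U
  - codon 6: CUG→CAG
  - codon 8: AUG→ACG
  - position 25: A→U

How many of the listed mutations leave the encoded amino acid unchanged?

0

Codon 1: AUG (Met) → AUC (Ile) — missense.
Codon 3: AAG (Lys) → AAU (Asn) — missense.
Codon 4: ACG (Thr) → GCG (Ala) — missense.
Codon 5: CCG (Pro) → CUG (Leu) — missense.
Codon 6: CUG (Leu) → CAG (Gln) — missense.
Codon 8: AUG (Met) → ACG (Thr) — missense.
Codon 9: AAA (Lys) → UAA (Stop) — nonsense.
Synonymous: 0 of 7.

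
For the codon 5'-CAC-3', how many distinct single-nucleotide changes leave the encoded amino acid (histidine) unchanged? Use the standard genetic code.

Position 1: none → 0 synonymous.
Position 2: none → 0 synonymous.
Position 3: CAU → 1 synonymous.
Total: 0 + 0 + 1 = 1.

1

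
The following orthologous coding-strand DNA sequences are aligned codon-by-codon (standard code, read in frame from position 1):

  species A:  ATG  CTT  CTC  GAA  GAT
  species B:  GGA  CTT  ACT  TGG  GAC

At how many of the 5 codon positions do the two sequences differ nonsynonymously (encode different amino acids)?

3

Codon 1: ATG Met / GGA Gly — nonsynonymous.
Codon 2: CTT Leu / CTT Leu — identical.
Codon 3: CTC Leu / ACT Thr — nonsynonymous.
Codon 4: GAA Glu / TGG Trp — nonsynonymous.
Codon 5: GAT Asp / GAC Asp — synonymous.
Nonsynonymous differences: 3.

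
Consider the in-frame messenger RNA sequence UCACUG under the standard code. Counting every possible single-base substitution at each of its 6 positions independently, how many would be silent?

7

Codon 1 (UCA, Ser): 3 synonymous substitutions.
Codon 2 (CUG, Leu): 4 synonymous substitutions.
Total: 3 + 4 = 7.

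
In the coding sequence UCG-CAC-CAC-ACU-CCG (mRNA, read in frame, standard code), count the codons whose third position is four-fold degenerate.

3

Codon 1 UCG (Ser): third position 4-fold.
Codon 2 CAC (His): third position 2-fold.
Codon 3 CAC (His): third position 2-fold.
Codon 4 ACU (Thr): third position 4-fold.
Codon 5 CCG (Pro): third position 4-fold.
Four-fold degenerate third positions: 3.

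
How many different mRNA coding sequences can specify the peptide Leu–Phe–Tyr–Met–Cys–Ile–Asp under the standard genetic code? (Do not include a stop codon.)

Leu: 6 codons.
Phe: 2 codons.
Tyr: 2 codons.
Met: 1 codon.
Cys: 2 codons.
Ile: 3 codons.
Asp: 2 codons.
6 × 2 × 2 × 1 × 2 × 3 × 2 = 288.

288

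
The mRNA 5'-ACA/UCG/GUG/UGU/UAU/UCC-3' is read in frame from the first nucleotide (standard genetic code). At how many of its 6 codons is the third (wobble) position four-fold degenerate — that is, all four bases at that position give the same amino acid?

Codon 1 ACA (Thr): third position 4-fold.
Codon 2 UCG (Ser): third position 4-fold.
Codon 3 GUG (Val): third position 4-fold.
Codon 4 UGU (Cys): third position 2-fold.
Codon 5 UAU (Tyr): third position 2-fold.
Codon 6 UCC (Ser): third position 4-fold.
Four-fold degenerate third positions: 4.

4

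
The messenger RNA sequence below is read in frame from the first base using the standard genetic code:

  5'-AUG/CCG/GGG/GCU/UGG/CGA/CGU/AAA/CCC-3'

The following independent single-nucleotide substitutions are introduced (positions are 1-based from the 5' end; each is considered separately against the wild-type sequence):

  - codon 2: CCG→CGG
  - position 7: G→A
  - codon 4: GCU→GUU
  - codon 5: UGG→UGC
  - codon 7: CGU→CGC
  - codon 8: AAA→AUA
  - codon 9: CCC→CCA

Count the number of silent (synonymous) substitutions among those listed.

Codon 2: CCG (Pro) → CGG (Arg) — missense.
Codon 3: GGG (Gly) → AGG (Arg) — missense.
Codon 4: GCU (Ala) → GUU (Val) — missense.
Codon 5: UGG (Trp) → UGC (Cys) — missense.
Codon 7: CGU (Arg) → CGC (Arg) — synonymous.
Codon 8: AAA (Lys) → AUA (Ile) — missense.
Codon 9: CCC (Pro) → CCA (Pro) — synonymous.
Synonymous: 2 of 7.

2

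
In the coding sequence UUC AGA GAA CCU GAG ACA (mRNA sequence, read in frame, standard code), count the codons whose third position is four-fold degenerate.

Codon 1 UUC (Phe): third position 2-fold.
Codon 2 AGA (Arg): third position 2-fold.
Codon 3 GAA (Glu): third position 2-fold.
Codon 4 CCU (Pro): third position 4-fold.
Codon 5 GAG (Glu): third position 2-fold.
Codon 6 ACA (Thr): third position 4-fold.
Four-fold degenerate third positions: 2.

2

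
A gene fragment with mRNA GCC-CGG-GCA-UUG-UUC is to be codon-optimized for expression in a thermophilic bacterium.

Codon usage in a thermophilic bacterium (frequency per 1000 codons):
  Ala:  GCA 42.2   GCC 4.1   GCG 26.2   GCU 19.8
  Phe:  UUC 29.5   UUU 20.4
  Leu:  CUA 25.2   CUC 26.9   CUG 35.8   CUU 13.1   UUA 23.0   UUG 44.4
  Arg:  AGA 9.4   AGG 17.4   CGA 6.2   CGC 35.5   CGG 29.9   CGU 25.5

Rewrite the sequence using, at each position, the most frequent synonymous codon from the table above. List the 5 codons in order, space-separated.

Codon 1 (Ala): best is GCA at 42.2.
Codon 2 (Arg): best is CGC at 35.5.
Codon 3 (Ala): best is GCA at 42.2.
Codon 4 (Leu): best is UUG at 44.4.
Codon 5 (Phe): best is UUC at 29.5.

GCA CGC GCA UUG UUC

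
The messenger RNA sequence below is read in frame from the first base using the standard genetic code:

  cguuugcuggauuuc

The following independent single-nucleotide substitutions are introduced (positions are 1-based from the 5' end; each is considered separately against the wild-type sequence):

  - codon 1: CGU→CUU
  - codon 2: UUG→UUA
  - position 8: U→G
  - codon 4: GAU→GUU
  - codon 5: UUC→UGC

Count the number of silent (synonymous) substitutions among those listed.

1

Codon 1: CGU (Arg) → CUU (Leu) — missense.
Codon 2: UUG (Leu) → UUA (Leu) — synonymous.
Codon 3: CUG (Leu) → CGG (Arg) — missense.
Codon 4: GAU (Asp) → GUU (Val) — missense.
Codon 5: UUC (Phe) → UGC (Cys) — missense.
Synonymous: 1 of 5.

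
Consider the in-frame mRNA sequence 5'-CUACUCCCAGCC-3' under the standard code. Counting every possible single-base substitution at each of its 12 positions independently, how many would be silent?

Codon 1 (CUA, Leu): 4 synonymous substitutions.
Codon 2 (CUC, Leu): 3 synonymous substitutions.
Codon 3 (CCA, Pro): 3 synonymous substitutions.
Codon 4 (GCC, Ala): 3 synonymous substitutions.
Total: 4 + 3 + 3 + 3 = 13.

13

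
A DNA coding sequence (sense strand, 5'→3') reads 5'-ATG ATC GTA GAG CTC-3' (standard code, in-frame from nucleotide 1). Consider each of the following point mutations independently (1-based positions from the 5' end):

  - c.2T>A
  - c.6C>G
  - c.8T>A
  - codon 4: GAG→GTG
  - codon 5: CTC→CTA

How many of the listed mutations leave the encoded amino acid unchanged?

Codon 1: ATG (Met) → AAG (Lys) — missense.
Codon 2: ATC (Ile) → ATG (Met) — missense.
Codon 3: GTA (Val) → GAA (Glu) — missense.
Codon 4: GAG (Glu) → GTG (Val) — missense.
Codon 5: CTC (Leu) → CTA (Leu) — synonymous.
Synonymous: 1 of 5.

1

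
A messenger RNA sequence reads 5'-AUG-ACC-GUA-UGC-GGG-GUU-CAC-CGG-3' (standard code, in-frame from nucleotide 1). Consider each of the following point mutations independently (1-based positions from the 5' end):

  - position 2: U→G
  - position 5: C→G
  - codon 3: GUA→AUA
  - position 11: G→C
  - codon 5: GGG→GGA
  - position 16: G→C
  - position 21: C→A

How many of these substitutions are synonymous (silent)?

1

Codon 1: AUG (Met) → AGG (Arg) — missense.
Codon 2: ACC (Thr) → AGC (Ser) — missense.
Codon 3: GUA (Val) → AUA (Ile) — missense.
Codon 4: UGC (Cys) → UCC (Ser) — missense.
Codon 5: GGG (Gly) → GGA (Gly) — synonymous.
Codon 6: GUU (Val) → CUU (Leu) — missense.
Codon 7: CAC (His) → CAA (Gln) — missense.
Synonymous: 1 of 7.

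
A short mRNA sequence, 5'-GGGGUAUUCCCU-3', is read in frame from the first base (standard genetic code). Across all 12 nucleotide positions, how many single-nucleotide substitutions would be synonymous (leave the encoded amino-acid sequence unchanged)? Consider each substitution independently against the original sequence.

10

Codon 1 (GGG, Gly): 3 synonymous substitutions.
Codon 2 (GUA, Val): 3 synonymous substitutions.
Codon 3 (UUC, Phe): 1 synonymous substitution.
Codon 4 (CCU, Pro): 3 synonymous substitutions.
Total: 3 + 3 + 1 + 3 = 10.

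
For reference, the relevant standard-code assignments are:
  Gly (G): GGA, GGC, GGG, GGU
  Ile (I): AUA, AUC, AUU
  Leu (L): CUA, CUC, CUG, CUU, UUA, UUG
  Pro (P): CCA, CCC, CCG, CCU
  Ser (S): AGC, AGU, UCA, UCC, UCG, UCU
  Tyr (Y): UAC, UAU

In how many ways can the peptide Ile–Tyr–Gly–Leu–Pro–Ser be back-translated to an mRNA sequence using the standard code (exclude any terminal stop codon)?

Ile: 3 codons.
Tyr: 2 codons.
Gly: 4 codons.
Leu: 6 codons.
Pro: 4 codons.
Ser: 6 codons.
3 × 2 × 4 × 6 × 4 × 6 = 3456.

3456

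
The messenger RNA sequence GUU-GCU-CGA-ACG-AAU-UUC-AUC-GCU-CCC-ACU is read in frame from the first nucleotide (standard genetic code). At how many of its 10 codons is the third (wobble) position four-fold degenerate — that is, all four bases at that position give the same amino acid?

7

Codon 1 GUU (Val): third position 4-fold.
Codon 2 GCU (Ala): third position 4-fold.
Codon 3 CGA (Arg): third position 4-fold.
Codon 4 ACG (Thr): third position 4-fold.
Codon 5 AAU (Asn): third position 2-fold.
Codon 6 UUC (Phe): third position 2-fold.
Codon 7 AUC (Ile): third position 3-fold.
Codon 8 GCU (Ala): third position 4-fold.
Codon 9 CCC (Pro): third position 4-fold.
Codon 10 ACU (Thr): third position 4-fold.
Four-fold degenerate third positions: 7.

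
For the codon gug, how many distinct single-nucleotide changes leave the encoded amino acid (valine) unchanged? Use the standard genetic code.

Position 1: none → 0 synonymous.
Position 2: none → 0 synonymous.
Position 3: GUU, GUC, GUA → 3 synonymous.
Total: 0 + 0 + 3 = 3.

3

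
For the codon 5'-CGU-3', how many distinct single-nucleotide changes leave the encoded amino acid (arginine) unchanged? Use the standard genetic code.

3

Position 1: none → 0 synonymous.
Position 2: none → 0 synonymous.
Position 3: CGC, CGA, CGG → 3 synonymous.
Total: 0 + 0 + 3 = 3.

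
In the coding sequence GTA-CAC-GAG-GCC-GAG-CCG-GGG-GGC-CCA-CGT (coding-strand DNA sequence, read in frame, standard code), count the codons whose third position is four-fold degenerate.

Codon 1 GTA (Val): third position 4-fold.
Codon 2 CAC (His): third position 2-fold.
Codon 3 GAG (Glu): third position 2-fold.
Codon 4 GCC (Ala): third position 4-fold.
Codon 5 GAG (Glu): third position 2-fold.
Codon 6 CCG (Pro): third position 4-fold.
Codon 7 GGG (Gly): third position 4-fold.
Codon 8 GGC (Gly): third position 4-fold.
Codon 9 CCA (Pro): third position 4-fold.
Codon 10 CGT (Arg): third position 4-fold.
Four-fold degenerate third positions: 7.

7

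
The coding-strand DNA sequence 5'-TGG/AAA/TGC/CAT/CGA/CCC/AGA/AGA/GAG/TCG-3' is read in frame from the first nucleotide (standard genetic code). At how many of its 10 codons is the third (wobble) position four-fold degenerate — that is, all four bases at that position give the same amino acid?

Codon 1 TGG (Trp): third position 1-fold.
Codon 2 AAA (Lys): third position 2-fold.
Codon 3 TGC (Cys): third position 2-fold.
Codon 4 CAT (His): third position 2-fold.
Codon 5 CGA (Arg): third position 4-fold.
Codon 6 CCC (Pro): third position 4-fold.
Codon 7 AGA (Arg): third position 2-fold.
Codon 8 AGA (Arg): third position 2-fold.
Codon 9 GAG (Glu): third position 2-fold.
Codon 10 TCG (Ser): third position 4-fold.
Four-fold degenerate third positions: 3.

3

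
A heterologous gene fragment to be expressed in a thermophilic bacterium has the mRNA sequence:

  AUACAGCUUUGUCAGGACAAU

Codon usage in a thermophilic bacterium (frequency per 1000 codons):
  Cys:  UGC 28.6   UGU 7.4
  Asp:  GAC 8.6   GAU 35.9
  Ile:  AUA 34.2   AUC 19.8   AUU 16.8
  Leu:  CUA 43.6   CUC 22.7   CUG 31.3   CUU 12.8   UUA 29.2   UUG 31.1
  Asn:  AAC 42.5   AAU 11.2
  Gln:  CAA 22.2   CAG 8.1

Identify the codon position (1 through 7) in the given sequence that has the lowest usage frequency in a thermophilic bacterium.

Codon 1 AUA (Ile): 34.2 per 1000.
Codon 2 CAG (Gln): 8.1 per 1000.
Codon 3 CUU (Leu): 12.8 per 1000.
Codon 4 UGU (Cys): 7.4 per 1000.
Codon 5 CAG (Gln): 8.1 per 1000.
Codon 6 GAC (Asp): 8.6 per 1000.
Codon 7 AAU (Asn): 11.2 per 1000.
Lowest frequency is 7.4 at codon 4.

4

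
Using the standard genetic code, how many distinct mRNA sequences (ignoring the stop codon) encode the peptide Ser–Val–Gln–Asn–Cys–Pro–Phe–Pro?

6144

Ser: 6 codons.
Val: 4 codons.
Gln: 2 codons.
Asn: 2 codons.
Cys: 2 codons.
Pro: 4 codons.
Phe: 2 codons.
Pro: 4 codons.
6 × 4 × 2 × 2 × 2 × 4 × 2 × 4 = 6144.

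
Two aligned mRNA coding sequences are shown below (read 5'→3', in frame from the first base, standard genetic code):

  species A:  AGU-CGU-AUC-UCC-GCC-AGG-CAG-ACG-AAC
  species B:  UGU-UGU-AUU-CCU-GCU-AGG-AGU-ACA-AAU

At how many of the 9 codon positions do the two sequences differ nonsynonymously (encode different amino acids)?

Codon 1: AGU Ser / UGU Cys — nonsynonymous.
Codon 2: CGU Arg / UGU Cys — nonsynonymous.
Codon 3: AUC Ile / AUU Ile — synonymous.
Codon 4: UCC Ser / CCU Pro — nonsynonymous.
Codon 5: GCC Ala / GCU Ala — synonymous.
Codon 6: AGG Arg / AGG Arg — identical.
Codon 7: CAG Gln / AGU Ser — nonsynonymous.
Codon 8: ACG Thr / ACA Thr — synonymous.
Codon 9: AAC Asn / AAU Asn — synonymous.
Nonsynonymous differences: 4.

4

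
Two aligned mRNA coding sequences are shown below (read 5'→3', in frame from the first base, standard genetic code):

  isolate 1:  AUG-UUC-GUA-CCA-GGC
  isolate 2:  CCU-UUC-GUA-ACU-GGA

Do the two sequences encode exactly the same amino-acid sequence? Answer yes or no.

Codon 1: AUG Met / CCU Pro — nonsynonymous.
Codon 2: UUC Phe / UUC Phe — identical.
Codon 3: GUA Val / GUA Val — identical.
Codon 4: CCA Pro / ACU Thr — nonsynonymous.
Codon 5: GGC Gly / GGA Gly — synonymous.
Nonsynonymous differences: 2 → different protein.

no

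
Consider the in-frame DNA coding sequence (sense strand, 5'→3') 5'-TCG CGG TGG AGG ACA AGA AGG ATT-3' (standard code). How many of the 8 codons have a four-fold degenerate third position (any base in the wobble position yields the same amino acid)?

Codon 1 TCG (Ser): third position 4-fold.
Codon 2 CGG (Arg): third position 4-fold.
Codon 3 TGG (Trp): third position 1-fold.
Codon 4 AGG (Arg): third position 2-fold.
Codon 5 ACA (Thr): third position 4-fold.
Codon 6 AGA (Arg): third position 2-fold.
Codon 7 AGG (Arg): third position 2-fold.
Codon 8 ATT (Ile): third position 3-fold.
Four-fold degenerate third positions: 3.

3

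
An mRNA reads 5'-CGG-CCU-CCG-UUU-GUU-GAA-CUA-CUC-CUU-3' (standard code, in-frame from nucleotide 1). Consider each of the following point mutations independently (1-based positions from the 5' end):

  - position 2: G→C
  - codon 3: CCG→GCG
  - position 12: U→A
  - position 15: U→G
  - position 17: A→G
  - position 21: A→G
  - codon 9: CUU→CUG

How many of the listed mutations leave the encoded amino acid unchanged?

3

Codon 1: CGG (Arg) → CCG (Pro) — missense.
Codon 3: CCG (Pro) → GCG (Ala) — missense.
Codon 4: UUU (Phe) → UUA (Leu) — missense.
Codon 5: GUU (Val) → GUG (Val) — synonymous.
Codon 6: GAA (Glu) → GGA (Gly) — missense.
Codon 7: CUA (Leu) → CUG (Leu) — synonymous.
Codon 9: CUU (Leu) → CUG (Leu) — synonymous.
Synonymous: 3 of 7.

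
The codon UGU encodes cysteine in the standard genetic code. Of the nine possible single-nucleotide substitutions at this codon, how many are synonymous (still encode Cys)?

1

Position 1: none → 0 synonymous.
Position 2: none → 0 synonymous.
Position 3: UGC → 1 synonymous.
Total: 0 + 0 + 1 = 1.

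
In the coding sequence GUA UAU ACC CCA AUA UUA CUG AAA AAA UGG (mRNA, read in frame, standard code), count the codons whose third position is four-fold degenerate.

4

Codon 1 GUA (Val): third position 4-fold.
Codon 2 UAU (Tyr): third position 2-fold.
Codon 3 ACC (Thr): third position 4-fold.
Codon 4 CCA (Pro): third position 4-fold.
Codon 5 AUA (Ile): third position 3-fold.
Codon 6 UUA (Leu): third position 2-fold.
Codon 7 CUG (Leu): third position 4-fold.
Codon 8 AAA (Lys): third position 2-fold.
Codon 9 AAA (Lys): third position 2-fold.
Codon 10 UGG (Trp): third position 1-fold.
Four-fold degenerate third positions: 4.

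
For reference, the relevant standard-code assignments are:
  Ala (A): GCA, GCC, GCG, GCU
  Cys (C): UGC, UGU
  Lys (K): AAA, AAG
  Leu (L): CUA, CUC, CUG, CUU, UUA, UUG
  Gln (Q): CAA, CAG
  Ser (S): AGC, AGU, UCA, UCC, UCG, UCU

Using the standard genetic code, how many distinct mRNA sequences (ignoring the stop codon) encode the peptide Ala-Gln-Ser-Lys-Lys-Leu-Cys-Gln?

Ala: 4 codons.
Gln: 2 codons.
Ser: 6 codons.
Lys: 2 codons.
Lys: 2 codons.
Leu: 6 codons.
Cys: 2 codons.
Gln: 2 codons.
4 × 2 × 6 × 2 × 2 × 6 × 2 × 2 = 4608.

4608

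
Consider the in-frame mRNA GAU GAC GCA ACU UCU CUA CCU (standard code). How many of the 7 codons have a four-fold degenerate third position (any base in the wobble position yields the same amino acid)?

Codon 1 GAU (Asp): third position 2-fold.
Codon 2 GAC (Asp): third position 2-fold.
Codon 3 GCA (Ala): third position 4-fold.
Codon 4 ACU (Thr): third position 4-fold.
Codon 5 UCU (Ser): third position 4-fold.
Codon 6 CUA (Leu): third position 4-fold.
Codon 7 CCU (Pro): third position 4-fold.
Four-fold degenerate third positions: 5.

5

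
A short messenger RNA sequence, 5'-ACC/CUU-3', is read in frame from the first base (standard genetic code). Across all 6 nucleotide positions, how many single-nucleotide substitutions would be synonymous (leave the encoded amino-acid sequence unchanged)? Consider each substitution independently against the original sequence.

6

Codon 1 (ACC, Thr): 3 synonymous substitutions.
Codon 2 (CUU, Leu): 3 synonymous substitutions.
Total: 3 + 3 = 6.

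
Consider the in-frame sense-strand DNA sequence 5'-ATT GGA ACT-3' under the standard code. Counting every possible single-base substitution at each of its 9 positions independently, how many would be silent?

Codon 1 (ATT, Ile): 2 synonymous substitutions.
Codon 2 (GGA, Gly): 3 synonymous substitutions.
Codon 3 (ACT, Thr): 3 synonymous substitutions.
Total: 2 + 3 + 3 = 8.

8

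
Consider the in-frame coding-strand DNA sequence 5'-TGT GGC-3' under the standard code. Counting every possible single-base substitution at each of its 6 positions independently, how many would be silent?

4

Codon 1 (TGT, Cys): 1 synonymous substitution.
Codon 2 (GGC, Gly): 3 synonymous substitutions.
Total: 1 + 3 = 4.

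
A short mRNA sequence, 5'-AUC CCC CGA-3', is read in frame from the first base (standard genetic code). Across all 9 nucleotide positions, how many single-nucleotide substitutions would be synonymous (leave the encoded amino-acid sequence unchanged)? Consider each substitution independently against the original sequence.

9

Codon 1 (AUC, Ile): 2 synonymous substitutions.
Codon 2 (CCC, Pro): 3 synonymous substitutions.
Codon 3 (CGA, Arg): 4 synonymous substitutions.
Total: 2 + 3 + 4 = 9.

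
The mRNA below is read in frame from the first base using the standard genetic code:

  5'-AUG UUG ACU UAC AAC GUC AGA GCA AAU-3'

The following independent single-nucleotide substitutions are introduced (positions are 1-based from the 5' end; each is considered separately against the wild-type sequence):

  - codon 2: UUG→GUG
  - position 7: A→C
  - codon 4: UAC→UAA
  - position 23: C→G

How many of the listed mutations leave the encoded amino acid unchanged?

Codon 2: UUG (Leu) → GUG (Val) — missense.
Codon 3: ACU (Thr) → CCU (Pro) — missense.
Codon 4: UAC (Tyr) → UAA (Stop) — nonsense.
Codon 8: GCA (Ala) → GGA (Gly) — missense.
Synonymous: 0 of 4.

0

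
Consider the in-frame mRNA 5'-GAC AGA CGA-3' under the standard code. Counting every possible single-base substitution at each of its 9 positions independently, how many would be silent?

7

Codon 1 (GAC, Asp): 1 synonymous substitution.
Codon 2 (AGA, Arg): 2 synonymous substitutions.
Codon 3 (CGA, Arg): 4 synonymous substitutions.
Total: 1 + 2 + 4 = 7.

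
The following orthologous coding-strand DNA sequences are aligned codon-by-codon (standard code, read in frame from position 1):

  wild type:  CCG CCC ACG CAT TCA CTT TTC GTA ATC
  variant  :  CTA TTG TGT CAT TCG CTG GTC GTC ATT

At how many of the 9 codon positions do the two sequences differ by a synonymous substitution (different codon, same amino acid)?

4

Codon 1: CCG Pro / CTA Leu — nonsynonymous.
Codon 2: CCC Pro / TTG Leu — nonsynonymous.
Codon 3: ACG Thr / TGT Cys — nonsynonymous.
Codon 4: CAT His / CAT His — identical.
Codon 5: TCA Ser / TCG Ser — synonymous.
Codon 6: CTT Leu / CTG Leu — synonymous.
Codon 7: TTC Phe / GTC Val — nonsynonymous.
Codon 8: GTA Val / GTC Val — synonymous.
Codon 9: ATC Ile / ATT Ile — synonymous.
Synonymous differences: 4.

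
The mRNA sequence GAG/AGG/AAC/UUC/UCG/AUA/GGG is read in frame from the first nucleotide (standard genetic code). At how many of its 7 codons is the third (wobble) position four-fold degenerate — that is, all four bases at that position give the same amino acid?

Codon 1 GAG (Glu): third position 2-fold.
Codon 2 AGG (Arg): third position 2-fold.
Codon 3 AAC (Asn): third position 2-fold.
Codon 4 UUC (Phe): third position 2-fold.
Codon 5 UCG (Ser): third position 4-fold.
Codon 6 AUA (Ile): third position 3-fold.
Codon 7 GGG (Gly): third position 4-fold.
Four-fold degenerate third positions: 2.

2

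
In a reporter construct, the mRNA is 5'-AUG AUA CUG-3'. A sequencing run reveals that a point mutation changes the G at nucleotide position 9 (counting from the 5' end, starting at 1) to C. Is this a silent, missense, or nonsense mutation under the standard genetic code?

Position 9 falls in codon 3: CUG → Leu.
After the substitution the codon is CUC → Leu.
Both encode Leu, so the change is synonymous.

silent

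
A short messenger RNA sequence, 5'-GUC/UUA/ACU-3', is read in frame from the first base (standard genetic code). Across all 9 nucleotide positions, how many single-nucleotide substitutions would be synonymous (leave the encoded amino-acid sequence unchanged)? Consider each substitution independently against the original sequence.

8

Codon 1 (GUC, Val): 3 synonymous substitutions.
Codon 2 (UUA, Leu): 2 synonymous substitutions.
Codon 3 (ACU, Thr): 3 synonymous substitutions.
Total: 3 + 2 + 3 = 8.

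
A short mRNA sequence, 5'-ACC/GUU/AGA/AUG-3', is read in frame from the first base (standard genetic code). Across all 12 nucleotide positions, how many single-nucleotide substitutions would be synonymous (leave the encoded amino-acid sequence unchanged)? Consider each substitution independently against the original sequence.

Codon 1 (ACC, Thr): 3 synonymous substitutions.
Codon 2 (GUU, Val): 3 synonymous substitutions.
Codon 3 (AGA, Arg): 2 synonymous substitutions.
Codon 4 (AUG, Met): 0 synonymous substitutions.
Total: 3 + 3 + 2 + 0 = 8.

8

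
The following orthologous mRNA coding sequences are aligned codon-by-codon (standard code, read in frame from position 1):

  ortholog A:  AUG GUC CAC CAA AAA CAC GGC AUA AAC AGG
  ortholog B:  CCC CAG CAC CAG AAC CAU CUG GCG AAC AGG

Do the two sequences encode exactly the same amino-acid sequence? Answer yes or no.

no

Codon 1: AUG Met / CCC Pro — nonsynonymous.
Codon 2: GUC Val / CAG Gln — nonsynonymous.
Codon 3: CAC His / CAC His — identical.
Codon 4: CAA Gln / CAG Gln — synonymous.
Codon 5: AAA Lys / AAC Asn — nonsynonymous.
Codon 6: CAC His / CAU His — synonymous.
Codon 7: GGC Gly / CUG Leu — nonsynonymous.
Codon 8: AUA Ile / GCG Ala — nonsynonymous.
Codon 9: AAC Asn / AAC Asn — identical.
Codon 10: AGG Arg / AGG Arg — identical.
Nonsynonymous differences: 5 → different protein.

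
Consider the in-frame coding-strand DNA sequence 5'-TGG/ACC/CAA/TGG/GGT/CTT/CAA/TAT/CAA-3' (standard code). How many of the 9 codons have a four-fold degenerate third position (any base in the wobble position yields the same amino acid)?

3

Codon 1 TGG (Trp): third position 1-fold.
Codon 2 ACC (Thr): third position 4-fold.
Codon 3 CAA (Gln): third position 2-fold.
Codon 4 TGG (Trp): third position 1-fold.
Codon 5 GGT (Gly): third position 4-fold.
Codon 6 CTT (Leu): third position 4-fold.
Codon 7 CAA (Gln): third position 2-fold.
Codon 8 TAT (Tyr): third position 2-fold.
Codon 9 CAA (Gln): third position 2-fold.
Four-fold degenerate third positions: 3.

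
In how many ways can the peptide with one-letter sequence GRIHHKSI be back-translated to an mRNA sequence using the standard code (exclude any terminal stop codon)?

10368

Gly: 4 codons.
Arg: 6 codons.
Ile: 3 codons.
His: 2 codons.
His: 2 codons.
Lys: 2 codons.
Ser: 6 codons.
Ile: 3 codons.
4 × 6 × 3 × 2 × 2 × 2 × 6 × 3 = 10368.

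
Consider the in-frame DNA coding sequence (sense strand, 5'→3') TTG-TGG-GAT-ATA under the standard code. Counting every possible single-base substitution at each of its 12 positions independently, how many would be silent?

Codon 1 (TTG, Leu): 2 synonymous substitutions.
Codon 2 (TGG, Trp): 0 synonymous substitutions.
Codon 3 (GAT, Asp): 1 synonymous substitution.
Codon 4 (ATA, Ile): 2 synonymous substitutions.
Total: 2 + 0 + 1 + 2 = 5.

5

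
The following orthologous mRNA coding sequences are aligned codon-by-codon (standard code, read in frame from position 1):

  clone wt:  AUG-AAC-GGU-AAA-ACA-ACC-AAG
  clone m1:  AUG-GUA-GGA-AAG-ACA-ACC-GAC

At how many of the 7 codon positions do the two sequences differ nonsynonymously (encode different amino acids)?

2

Codon 1: AUG Met / AUG Met — identical.
Codon 2: AAC Asn / GUA Val — nonsynonymous.
Codon 3: GGU Gly / GGA Gly — synonymous.
Codon 4: AAA Lys / AAG Lys — synonymous.
Codon 5: ACA Thr / ACA Thr — identical.
Codon 6: ACC Thr / ACC Thr — identical.
Codon 7: AAG Lys / GAC Asp — nonsynonymous.
Nonsynonymous differences: 2.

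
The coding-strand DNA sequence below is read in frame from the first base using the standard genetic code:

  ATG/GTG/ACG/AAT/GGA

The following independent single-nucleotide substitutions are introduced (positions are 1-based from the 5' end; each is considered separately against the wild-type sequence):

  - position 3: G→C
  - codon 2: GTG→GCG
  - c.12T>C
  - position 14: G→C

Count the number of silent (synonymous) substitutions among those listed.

Codon 1: ATG (Met) → ATC (Ile) — missense.
Codon 2: GTG (Val) → GCG (Ala) — missense.
Codon 4: AAT (Asn) → AAC (Asn) — synonymous.
Codon 5: GGA (Gly) → GCA (Ala) — missense.
Synonymous: 1 of 4.

1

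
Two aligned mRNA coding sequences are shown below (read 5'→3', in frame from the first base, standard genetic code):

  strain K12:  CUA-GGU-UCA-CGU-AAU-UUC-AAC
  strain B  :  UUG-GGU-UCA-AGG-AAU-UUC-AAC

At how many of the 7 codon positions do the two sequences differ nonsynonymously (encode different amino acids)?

Codon 1: CUA Leu / UUG Leu — synonymous.
Codon 2: GGU Gly / GGU Gly — identical.
Codon 3: UCA Ser / UCA Ser — identical.
Codon 4: CGU Arg / AGG Arg — synonymous.
Codon 5: AAU Asn / AAU Asn — identical.
Codon 6: UUC Phe / UUC Phe — identical.
Codon 7: AAC Asn / AAC Asn — identical.
Nonsynonymous differences: 0.

0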